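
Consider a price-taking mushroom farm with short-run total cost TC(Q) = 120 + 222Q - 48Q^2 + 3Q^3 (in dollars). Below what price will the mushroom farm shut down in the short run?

The firm shuts down when price falls below the minimum of average variable cost. AVC = VC/Q = 222 - 48Q + 3Q^2.
At the minimum of AVC, MC = AVC. MC = 222 - 96Q + 9Q^2; setting MC = AVC gives 6Q^2 - 48Q = 0, so Q = 8. min AVC = 30.
The firm shuts down for any P below $30.

$30 per unit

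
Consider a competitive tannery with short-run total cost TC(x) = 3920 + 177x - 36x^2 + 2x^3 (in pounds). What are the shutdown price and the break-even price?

Shutdown price = £15; break-even price = £345

AVC = 177 - 36x + 2x^2; minimized at x = 9, giving min AVC = £15. That is the shutdown price.
ATC = 3920/x + 177 - 36x + 2x^2. Setting dATC/dx = −3920/x^2 − 36 + 4x = 0 gives x = 14 (since 4·14^3 − 36·14^2 = 3920).
min ATC = 3920/14 + 177 − 36·14 + 2·14^2 = £345. That is the break-even price.
For £15 ≤ P < £345 the firm produces at a loss; below £15 it shuts down.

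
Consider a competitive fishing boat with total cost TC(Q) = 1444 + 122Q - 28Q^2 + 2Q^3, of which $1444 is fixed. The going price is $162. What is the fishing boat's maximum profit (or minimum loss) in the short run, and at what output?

Profit = -$244 at Q = 10

AVC = 122 - 28Q + 2Q^2; min AVC = $24 at Q = 7. Since P = $162 ≥ min AVC, the firm produces.
MC = 122 - 56Q + 6Q^2. Setting P = MC and taking the root on the rising branch gives Q* = 10.
TR = 162·10 = 1620. TC = 1444 + 420 = 1864. Profit = 1620 − 1864 = -$244.
Shutting down would mean losing the fixed cost of $1444, so operating at a loss of $244 is better by $1200.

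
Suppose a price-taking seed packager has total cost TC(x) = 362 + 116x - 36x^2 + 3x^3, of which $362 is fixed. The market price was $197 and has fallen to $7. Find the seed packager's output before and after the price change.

AVC = 116 - 36x + 3x^2, minimized at x = 6 where min AVC = $8. MC = 116 - 72x + 9x^2.
With P = $197 above the shutdown price, P = MC gives x = 9.
At P = $7 < min AVC = $8, price no longer covers variable cost at any output, so the firm shuts down: x = 0.

Output falls from 9 to 0 (the firm shuts down)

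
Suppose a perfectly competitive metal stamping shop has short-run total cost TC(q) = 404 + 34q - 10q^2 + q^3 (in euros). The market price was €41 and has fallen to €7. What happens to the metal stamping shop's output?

MC = 34 - 20q + 3q^2; the shutdown threshold is min AVC = €9 (at q = 5).
At P = €41 ≥ min AVC, set P = MC on the rising branch: q = 7.
At P = €7 < min AVC = €9, price no longer covers variable cost at any output, so the firm shuts down: q = 0.

Output falls from 7 to 0 (the firm shuts down)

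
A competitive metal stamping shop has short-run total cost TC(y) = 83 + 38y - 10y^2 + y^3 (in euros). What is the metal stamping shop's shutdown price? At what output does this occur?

The shutdown price is the minimum of AVC. VC = 38y - 10y^2 + y^3, so AVC = 38 - 10y + y^2.
dAVC/dy = -10 + 2y = 0 gives y = 5. min AVC = 38 - 10·5 + 5^2 = 13.
For P < €13 the firm produces nothing.

€13 per unit, at y = 5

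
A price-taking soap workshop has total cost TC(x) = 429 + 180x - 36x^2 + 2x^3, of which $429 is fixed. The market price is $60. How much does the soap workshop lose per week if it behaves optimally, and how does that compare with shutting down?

Profit = -$29 at x = 10

AVC = 180 - 36x + 2x^2; min AVC = $18 at x = 9. Since P = $60 ≥ min AVC, the firm produces.
With MC = 180 - 72x + 6x^2, P = MC on the upward-sloping part at x* = 10.
TR = 60·10 = 600. TC = 429 + 200 = 629. Profit = 600 − 629 = -$29.
Shutting down would mean losing the fixed cost of $429, so operating at a loss of $29 is better by $400.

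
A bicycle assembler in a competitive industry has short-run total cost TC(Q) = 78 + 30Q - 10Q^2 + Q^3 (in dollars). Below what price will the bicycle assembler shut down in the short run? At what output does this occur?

Short-run supply begins at min AVC. From VC = 30Q - 10Q^2 + Q^3, AVC = 30 - 10Q + Q^2.
dAVC/dQ = -10 + 2Q = 0 gives Q = 5. min AVC = 30 - 10·5 + 5^2 = 5.
The firm shuts down for any P below $5.

$5 per unit, at Q = 5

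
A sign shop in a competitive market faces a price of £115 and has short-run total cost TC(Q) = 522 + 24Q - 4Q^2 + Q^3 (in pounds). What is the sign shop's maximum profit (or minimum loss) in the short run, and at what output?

AVC = 24 - 4Q + Q^2 has its minimum £20 at Q = 2; price £115 clears that bar, so the firm operates.
With MC = 24 - 8Q + 3Q^2, P = MC on the upward-sloping part at Q* = 7.
TR = 115·7 = 805. TC = 522 + 315 = 837. Profit = 805 − 837 = -£32.
Shutting down would mean losing the fixed cost of £522, so operating at a loss of £32 is better by £490.

Profit = -£32 at Q = 7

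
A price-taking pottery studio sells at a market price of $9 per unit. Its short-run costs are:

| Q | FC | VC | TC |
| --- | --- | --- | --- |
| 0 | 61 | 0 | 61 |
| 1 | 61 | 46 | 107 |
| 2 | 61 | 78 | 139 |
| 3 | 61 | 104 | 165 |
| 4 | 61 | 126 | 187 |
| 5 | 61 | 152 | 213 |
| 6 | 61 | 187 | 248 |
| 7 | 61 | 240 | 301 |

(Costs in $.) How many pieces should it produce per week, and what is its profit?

Compute π = P·Q − TC at each output: Q=0: -61; Q=1: -98; Q=2: -121; Q=3: -138; Q=4: -151; Q=5: -168; Q=6: -194; Q=7: -238.
Profit is highest at Q = 0. Equivalently, the lowest AVC in the table is 152/5 ≈ $30.40 at Q = 5, and P = $9 falls below it — price never covers variable cost, so the firm shuts down and loses only its fixed cost.

Q = 0 (shut down); profit = -$61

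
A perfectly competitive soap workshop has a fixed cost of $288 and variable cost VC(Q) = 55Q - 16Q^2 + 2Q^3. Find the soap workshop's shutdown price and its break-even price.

Shutdown price = $23; break-even price = $79

Shutdown price = min AVC. AVC = 55 - 16Q + 2Q^2, with vertex at Q = 4 and minimum $23.
ATC = 288/Q + 55 - 16Q + 2Q^2. Setting dATC/dQ = −288/Q^2 − 16 + 4Q = 0 gives Q = 6 (since 4·6^3 − 16·6^2 = 288).
min ATC = 288/6 + 55 − 16·6 + 2·6^2 = $79. That is the break-even price.
Between these two prices the firm operates at a loss; above $79 it earns a profit.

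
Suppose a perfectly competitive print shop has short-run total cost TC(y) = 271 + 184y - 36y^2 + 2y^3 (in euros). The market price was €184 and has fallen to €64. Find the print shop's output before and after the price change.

MC = 184 - 72y + 6y^2; the shutdown threshold is min AVC = €22 (at y = 9).
With P = €184 above the shutdown price, P = MC gives y = 12.
At P = €64 ≥ min AVC, set P = MC: y = 10. The firm stays open but cuts output.

Output falls from 12 to 10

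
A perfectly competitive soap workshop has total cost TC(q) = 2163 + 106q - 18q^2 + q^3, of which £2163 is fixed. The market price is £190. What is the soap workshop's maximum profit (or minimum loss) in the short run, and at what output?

AVC = 106 - 18q + q^2; min AVC = £25 at q = 9. Since P = £190 ≥ min AVC, the firm produces.
MC = 106 - 36q + 3q^2. Setting P = MC and taking the root on the rising branch gives q* = 14.
TR = 190·14 = 2660. TC = 2163 + 700 = 2863. Profit = 2660 − 2863 = -£203.
By producing, the firm covers all variable cost plus £1960 of fixed cost; shutting down would lose the full £2163.

Profit = -£203 at q = 14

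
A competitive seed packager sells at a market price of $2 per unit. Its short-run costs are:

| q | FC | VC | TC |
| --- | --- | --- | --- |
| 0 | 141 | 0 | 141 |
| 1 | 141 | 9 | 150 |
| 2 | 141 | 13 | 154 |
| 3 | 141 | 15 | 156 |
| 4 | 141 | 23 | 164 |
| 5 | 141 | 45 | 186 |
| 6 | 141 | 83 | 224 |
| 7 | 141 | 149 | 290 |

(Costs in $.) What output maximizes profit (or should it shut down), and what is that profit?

Compute π = P·q − TC at each output: q=0: -141; q=1: -148; q=2: -150; q=3: -150; q=4: -156; q=5: -176; q=6: -212; q=7: -276.
Profit is highest at q = 0. Equivalently, the lowest AVC in the table is 15/3 ≈ $5 at q = 3, and P = $2 falls below it — price never covers variable cost, so the firm shuts down and loses only its fixed cost.

q = 0 (shut down); profit = -$141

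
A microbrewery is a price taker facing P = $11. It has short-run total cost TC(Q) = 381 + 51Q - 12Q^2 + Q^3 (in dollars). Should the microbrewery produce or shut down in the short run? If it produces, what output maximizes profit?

Shut down

Variable cost is VC = 51Q - 12Q^2 + Q^3, so AVC = VC/Q = 51 - 12Q + Q^2 and MC = dTC/dQ = 51 - 24Q + 3Q^2.
The AVC parabola has its vertex at Q = 12/2 = 6, where AVC = 51 - 12·6 + 6^2 = $15.
Since P = $11 < min AVC = $15, price fails to cover variable cost at any output.
The firm minimizes its loss by shutting down and losing only its fixed cost of $381.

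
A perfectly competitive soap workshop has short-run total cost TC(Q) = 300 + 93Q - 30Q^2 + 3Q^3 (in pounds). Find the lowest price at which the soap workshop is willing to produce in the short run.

Short-run supply begins at min AVC. From VC = 93Q - 30Q^2 + 3Q^3, AVC = 93 - 30Q + 3Q^2.
dAVC/dQ = -30 + 6Q = 0 gives Q = 5. min AVC = 93 - 30·5 + 3·5^2 = 18.
So the shutdown price is £18.

£18 per unit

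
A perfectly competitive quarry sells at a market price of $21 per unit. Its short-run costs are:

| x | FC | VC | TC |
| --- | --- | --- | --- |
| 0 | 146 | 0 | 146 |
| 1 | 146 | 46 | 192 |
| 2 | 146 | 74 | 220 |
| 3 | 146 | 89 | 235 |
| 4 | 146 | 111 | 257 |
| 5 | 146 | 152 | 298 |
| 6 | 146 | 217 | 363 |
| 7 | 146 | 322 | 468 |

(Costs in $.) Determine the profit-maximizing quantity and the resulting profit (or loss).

Profit at each row (π = 21x − TC): x=0: -146; x=1: -171; x=2: -178; x=3: -172; x=4: -173; x=5: -193; x=6: -237; x=7: -321.
Profit is highest at x = 0. Equivalently, the lowest AVC in the table is 111/4 ≈ $27.75 at x = 4, and P = $21 falls below it — price never covers variable cost, so the firm shuts down and loses only its fixed cost.

x = 0 (shut down); profit = -$146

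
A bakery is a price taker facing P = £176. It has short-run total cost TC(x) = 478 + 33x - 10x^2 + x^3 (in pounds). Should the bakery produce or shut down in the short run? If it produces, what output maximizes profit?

Produce at x = 11

Strip out fixed cost: VC = 33x - 10x^2 + x^3. Then AVC = 33 - 10x + x^2 and MC = 33 - 20x + 3x^2.
The AVC parabola has its vertex at x = 10/2 = 5, where AVC = 33 - 10·5 + 5^2 = £8.
Because £176 ≥ £8, revenue can cover variable cost; the firm operates.
Set P = MC: 176 = 33 - 20x + 3x^2 → -143 - 20x + 3x^2 = 0. The roots are x = -13/3 and x = 11; the profit-maximizing output is on the rising part of MC, so x* = 11.
Check: AVC at x = 11 is £44 ≤ P, so revenue covers variable cost.
Profit = P·x − TC = 176·11 − 962 = £974.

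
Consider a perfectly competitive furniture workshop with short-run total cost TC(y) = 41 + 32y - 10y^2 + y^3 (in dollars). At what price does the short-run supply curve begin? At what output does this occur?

$7 per unit, at y = 5

The firm shuts down when price falls below the minimum of average variable cost. AVC = VC/y = 32 - 10y + y^2.
At the minimum of AVC, MC = AVC. MC = 32 - 20y + 3y^2; setting MC = AVC gives 2y^2 - 10y = 0, so y = 5. min AVC = 7.
For P < $7 the firm produces nothing.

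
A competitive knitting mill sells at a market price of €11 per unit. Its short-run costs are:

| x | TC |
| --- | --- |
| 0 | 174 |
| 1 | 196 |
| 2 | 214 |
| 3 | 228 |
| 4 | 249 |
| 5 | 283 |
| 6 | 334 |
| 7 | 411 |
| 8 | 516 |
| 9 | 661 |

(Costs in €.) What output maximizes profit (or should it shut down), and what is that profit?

x = 0 (shut down); profit = -€174

Tabulate TR − TC: x=0: -174; x=1: -185; x=2: -192; x=3: -195; x=4: -205; x=5: -228; x=6: -268; x=7: -334; x=8: -428; x=9: -562.
Profit is highest at x = 0. Equivalently, the lowest AVC in the table is 54/3 ≈ €18 at x = 3, and P = €11 falls below it — price never covers variable cost, so the firm shuts down and loses only its fixed cost.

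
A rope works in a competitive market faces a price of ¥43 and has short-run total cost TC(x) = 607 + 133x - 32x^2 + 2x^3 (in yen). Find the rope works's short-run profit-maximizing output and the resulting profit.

Profit = -¥283 at x = 9

AVC = 133 - 32x + 2x^2 has its minimum ¥5 at x = 8; price ¥43 clears that bar, so the firm operates.
MC = 133 - 64x + 6x^2. Setting P = MC and taking the root on the rising branch gives x* = 9.
TR = 43·9 = 387. TC = 607 + 63 = 670. Profit = 387 − 670 = -¥283.
Shutting down would mean losing the fixed cost of ¥607, so operating at a loss of ¥283 is better by ¥324.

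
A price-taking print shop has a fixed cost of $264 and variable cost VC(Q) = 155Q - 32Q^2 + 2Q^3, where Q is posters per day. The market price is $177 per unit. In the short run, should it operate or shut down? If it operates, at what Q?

Variable cost is VC = 155Q - 32Q^2 + 2Q^3, so AVC = VC/Q = 155 - 32Q + 2Q^2 and MC = dTC/dQ = 155 - 64Q + 6Q^2.
AVC hits its minimum where MC = AVC, at Q = 8, giving min AVC = 155 - 32·8 + 2·8^2 = $27.
Since P = $177 ≥ min AVC = $27, price covers variable cost and the firm should produce.
P = MC gives -22 - 64Q + 6Q^2 = 0, with roots -1/3 and 11. Take the larger (rising MC): Q* = 11.
Check: AVC at Q = 11 is $45 ≤ P, so revenue covers variable cost.
Profit = P·Q − TC = 177·11 − 759 = $1188.

Produce at Q = 11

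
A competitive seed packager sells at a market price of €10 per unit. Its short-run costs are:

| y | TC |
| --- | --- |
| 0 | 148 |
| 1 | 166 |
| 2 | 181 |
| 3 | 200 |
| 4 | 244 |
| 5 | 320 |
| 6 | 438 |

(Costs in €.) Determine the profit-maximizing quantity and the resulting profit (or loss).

y = 0 (shut down); profit = -€148

Tabulate TR − TC: y=0: -148; y=1: -156; y=2: -161; y=3: -170; y=4: -204; y=5: -270; y=6: -378.
Profit is highest at y = 0. Equivalently, the lowest AVC in the table is 33/2 ≈ €16.50 at y = 2, and P = €10 falls below it — price never covers variable cost, so the firm shuts down and loses only its fixed cost.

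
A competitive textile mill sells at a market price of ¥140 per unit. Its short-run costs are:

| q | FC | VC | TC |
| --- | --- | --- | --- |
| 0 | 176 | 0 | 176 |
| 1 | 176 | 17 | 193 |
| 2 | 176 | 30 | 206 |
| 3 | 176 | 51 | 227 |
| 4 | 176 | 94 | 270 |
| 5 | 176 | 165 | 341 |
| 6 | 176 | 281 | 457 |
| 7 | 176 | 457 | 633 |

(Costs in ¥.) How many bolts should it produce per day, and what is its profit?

q = 6; profit = ¥383

Compute π = P·q − TC at each output: q=0: -176; q=1: -53; q=2: 74; q=3: 193; q=4: 290; q=5: 359; q=6: 383; q=7: 347.
Profit is maximized at q = 6. AVC there is 281/6 = ¥46.83 ≤ P, so producing beats shutting down (which would give -¥176).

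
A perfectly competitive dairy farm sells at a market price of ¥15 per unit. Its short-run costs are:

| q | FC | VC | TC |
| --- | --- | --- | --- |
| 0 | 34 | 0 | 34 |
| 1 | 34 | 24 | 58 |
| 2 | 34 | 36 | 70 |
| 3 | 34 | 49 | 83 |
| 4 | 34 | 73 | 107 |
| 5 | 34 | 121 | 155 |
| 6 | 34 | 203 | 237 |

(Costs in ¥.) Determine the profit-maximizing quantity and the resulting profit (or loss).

q = 0 (shut down); profit = -¥34

Profit at each row (π = 15q − TC): q=0: -34; q=1: -43; q=2: -40; q=3: -38; q=4: -47; q=5: -80; q=6: -147.
Profit is highest at q = 0. Equivalently, the lowest AVC in the table is 49/3 ≈ ¥16.33 at q = 3, and P = ¥15 falls below it — price never covers variable cost, so the firm shuts down and loses only its fixed cost.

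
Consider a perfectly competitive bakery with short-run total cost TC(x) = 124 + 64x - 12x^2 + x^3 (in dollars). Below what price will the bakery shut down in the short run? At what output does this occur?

$28 per unit, at x = 6

The firm shuts down when price falls below the minimum of average variable cost. AVC = VC/x = 64 - 12x + x^2.
dAVC/dx = -12 + 2x = 0 gives x = 6. min AVC = 64 - 12·6 + 6^2 = 28.
So the shutdown price is $28.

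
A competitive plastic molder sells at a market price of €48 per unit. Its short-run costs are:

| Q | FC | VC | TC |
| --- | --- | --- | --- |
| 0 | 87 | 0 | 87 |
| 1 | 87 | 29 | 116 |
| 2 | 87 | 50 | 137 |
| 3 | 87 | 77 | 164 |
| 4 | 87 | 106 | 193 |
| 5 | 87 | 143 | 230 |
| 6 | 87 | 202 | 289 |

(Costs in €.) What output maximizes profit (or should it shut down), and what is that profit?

Compute π = P·Q − TC at each output: Q=0: -87; Q=1: -68; Q=2: -41; Q=3: -20; Q=4: -1; Q=5: 10; Q=6: -1.
Profit is maximized at Q = 5. AVC there is 143/5 = €28.60 ≤ P, so producing beats shutting down (which would give -€87).

Q = 5; profit = €10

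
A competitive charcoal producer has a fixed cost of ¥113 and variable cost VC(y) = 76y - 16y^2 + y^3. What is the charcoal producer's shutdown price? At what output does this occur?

Short-run supply begins at min AVC. From VC = 76y - 16y^2 + y^3, AVC = 76 - 16y + y^2.
dAVC/dy = -16 + 2y = 0 gives y = 8. min AVC = 76 - 16·8 + 8^2 = 12.
For P < ¥12 the firm produces nothing.

¥12 per unit, at y = 8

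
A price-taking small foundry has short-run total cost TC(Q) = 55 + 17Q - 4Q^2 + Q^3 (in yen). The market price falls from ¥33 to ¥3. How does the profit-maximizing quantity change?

MC = 17 - 8Q + 3Q^2; the shutdown threshold is min AVC = ¥13 (at Q = 2).
With P = ¥33 above the shutdown price, P = MC gives Q = 4.
At P = ¥3 < min AVC = ¥13, price no longer covers variable cost at any output, so the firm shuts down: Q = 0.

Output falls from 4 to 0 (the firm shuts down)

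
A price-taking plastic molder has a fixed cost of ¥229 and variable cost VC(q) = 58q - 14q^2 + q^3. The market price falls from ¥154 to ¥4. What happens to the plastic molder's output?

AVC = 58 - 14q + q^2, minimized at q = 7 where min AVC = ¥9. MC = 58 - 28q + 3q^2.
With P = ¥154 above the shutdown price, P = MC gives q = 12.
At P = ¥4 < min AVC = ¥9, price no longer covers variable cost at any output, so the firm shuts down: q = 0.

Output falls from 12 to 0 (the firm shuts down)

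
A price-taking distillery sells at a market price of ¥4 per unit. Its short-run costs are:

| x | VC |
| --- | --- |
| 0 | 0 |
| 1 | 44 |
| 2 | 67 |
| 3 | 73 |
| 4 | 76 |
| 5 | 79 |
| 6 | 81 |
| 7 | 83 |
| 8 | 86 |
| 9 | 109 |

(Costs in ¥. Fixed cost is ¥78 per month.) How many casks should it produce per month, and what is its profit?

Tabulate TR − TC: x=0: -78; x=1: -118; x=2: -137; x=3: -139; x=4: -138; x=5: -137; x=6: -135; x=7: -133; x=8: -132; x=9: -151.
Profit is highest at x = 0. Equivalently, the lowest AVC in the table is 86/8 ≈ ¥10.75 at x = 8, and P = ¥4 falls below it — price never covers variable cost, so the firm shuts down and loses only its fixed cost.

x = 0 (shut down); profit = -¥78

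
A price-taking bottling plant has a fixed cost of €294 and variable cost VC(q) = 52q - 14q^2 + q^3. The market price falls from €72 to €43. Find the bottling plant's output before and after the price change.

AVC = 52 - 14q + q^2, minimized at q = 7 where min AVC = €3. MC = 52 - 28q + 3q^2.
At P = €72 ≥ min AVC, set P = MC on the rising branch: q = 10.
At P = €43 ≥ min AVC, set P = MC: q = 9. The firm stays open but cuts output.

Output falls from 10 to 9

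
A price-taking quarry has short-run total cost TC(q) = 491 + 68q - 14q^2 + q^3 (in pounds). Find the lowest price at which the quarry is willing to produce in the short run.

The firm shuts down when price falls below the minimum of average variable cost. AVC = VC/q = 68 - 14q + q^2.
dAVC/dq = -14 + 2q = 0 gives q = 7. min AVC = 68 - 14·7 + 7^2 = 19.
For P < £19 the firm produces nothing.

£19 per unit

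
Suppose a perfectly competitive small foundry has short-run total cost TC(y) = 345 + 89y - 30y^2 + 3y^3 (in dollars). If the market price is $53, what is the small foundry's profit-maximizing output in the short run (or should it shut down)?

Strip out fixed cost: VC = 89y - 30y^2 + 3y^3. Then AVC = 89 - 30y + 3y^2 and MC = 89 - 60y + 9y^2.
AVC is minimized where dAVC/dy = -30 + 6y = 0, at y = 5; min AVC = 89 - 30·5 + 3·5^2 = $14.
Since P = $53 ≥ min AVC = $14, price covers variable cost and the firm should produce.
Solving P = MC: 36 - 60y + 9y^2 = 0 ⇒ y = 2/3 or 6. On the upward-sloping branch, y* = 6.
Check: AVC at y = 6 is $17 ≤ P, so revenue covers variable cost.
Profit = P·y − TC = 53·6 − 447 = -$129, a loss, but smaller than the $345 fixed cost the firm would lose by shutting down.

Produce at y = 6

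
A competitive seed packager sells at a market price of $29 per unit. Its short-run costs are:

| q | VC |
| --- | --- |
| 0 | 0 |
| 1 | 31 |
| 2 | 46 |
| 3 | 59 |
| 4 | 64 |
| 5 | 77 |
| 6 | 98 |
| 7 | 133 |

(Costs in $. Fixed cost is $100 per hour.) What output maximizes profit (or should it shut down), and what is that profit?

q = 6; profit = -$24

Tabulate TR − TC: q=0: -100; q=1: -102; q=2: -88; q=3: -72; q=4: -48; q=5: -32; q=6: -24; q=7: -30.
Profit is maximized at q = 6. AVC there is 98/6 = $16.33 ≤ P, so producing beats shutting down (which would give -$100).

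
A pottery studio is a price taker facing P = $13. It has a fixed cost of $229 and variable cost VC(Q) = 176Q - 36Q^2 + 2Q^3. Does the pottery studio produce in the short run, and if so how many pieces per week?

Shut down

Variable cost is VC = 176Q - 36Q^2 + 2Q^3, so AVC = VC/Q = 176 - 36Q + 2Q^2 and MC = dTC/dQ = 176 - 72Q + 6Q^2.
AVC hits its minimum where MC = AVC, at Q = 9, giving min AVC = 176 - 36·9 + 2·9^2 = $14.
P = $13 lies below min AVC = $14; no output level covers variable cost.
Best response: produce nothing and absorb the $229 fixed cost.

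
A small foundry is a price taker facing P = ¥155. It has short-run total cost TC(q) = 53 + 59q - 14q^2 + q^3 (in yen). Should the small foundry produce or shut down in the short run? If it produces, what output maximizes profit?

From TC, MC = TC'(q) = 59 - 28q + 3q^2 and AVC = VC/q = 59 - 14q + q^2.
The AVC parabola has its vertex at q = 14/2 = 7, where AVC = 59 - 14·7 + 7^2 = ¥10.
Because ¥155 ≥ ¥10, revenue can cover variable cost; the firm operates.
P = MC gives -96 - 28q + 3q^2 = 0, with roots -8/3 and 12. Take the larger (rising MC): q* = 12.
Check: AVC at q = 12 is ¥35 ≤ P, so revenue covers variable cost.
Profit = P·q − TC = 155·12 − 473 = ¥1387.

Produce at q = 12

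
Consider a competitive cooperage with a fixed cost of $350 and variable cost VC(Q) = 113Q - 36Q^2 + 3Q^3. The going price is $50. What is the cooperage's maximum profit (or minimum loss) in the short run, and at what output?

AVC = 113 - 36Q + 3Q^2; min AVC = $5 at Q = 6. Since P = $50 ≥ min AVC, the firm produces.
MC = 113 - 72Q + 9Q^2. Setting P = MC and taking the root on the rising branch gives Q* = 7.
TR = 50·7 = 350. TC = 350 + 56 = 406. Profit = 350 − 406 = -$56.
By producing, the firm covers all variable cost plus $294 of fixed cost; shutting down would lose the full $350.

Profit = -$56 at Q = 7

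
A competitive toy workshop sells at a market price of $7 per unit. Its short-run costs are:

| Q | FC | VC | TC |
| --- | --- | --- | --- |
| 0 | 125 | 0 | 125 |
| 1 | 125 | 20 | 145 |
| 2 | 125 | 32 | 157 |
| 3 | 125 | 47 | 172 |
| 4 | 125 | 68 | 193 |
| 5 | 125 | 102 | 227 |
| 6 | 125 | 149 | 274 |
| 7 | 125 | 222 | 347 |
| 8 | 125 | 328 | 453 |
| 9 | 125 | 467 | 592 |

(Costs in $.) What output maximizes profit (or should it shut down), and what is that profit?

Compute π = P·Q − TC at each output: Q=0: -125; Q=1: -138; Q=2: -143; Q=3: -151; Q=4: -165; Q=5: -192; Q=6: -232; Q=7: -298; Q=8: -397; Q=9: -529.
Profit is highest at Q = 0. Equivalently, the lowest AVC in the table is 47/3 ≈ $15.67 at Q = 3, and P = $7 falls below it — price never covers variable cost, so the firm shuts down and loses only its fixed cost.

Q = 0 (shut down); profit = -$125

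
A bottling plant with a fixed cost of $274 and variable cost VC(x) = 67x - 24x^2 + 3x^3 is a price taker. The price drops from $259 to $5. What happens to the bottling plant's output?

AVC = 67 - 24x + 3x^2, minimized at x = 4 where min AVC = $19. MC = 67 - 48x + 9x^2.
With P = $259 above the shutdown price, P = MC gives x = 8.
At P = $5 < min AVC = $19, price no longer covers variable cost at any output, so the firm shuts down: x = 0.

Output falls from 8 to 0 (the firm shuts down)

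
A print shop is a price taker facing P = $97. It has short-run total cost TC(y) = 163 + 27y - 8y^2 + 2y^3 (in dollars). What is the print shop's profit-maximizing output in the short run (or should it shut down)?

Produce at y = 5

From TC, MC = TC'(y) = 27 - 16y + 6y^2 and AVC = VC/y = 27 - 8y + 2y^2.
The AVC parabola has its vertex at y = 8/4 = 2, where AVC = 27 - 8·2 + 2·2^2 = $19.
Since P = $97 ≥ min AVC = $19, price covers variable cost and the firm should produce.
Set P = MC: 97 = 27 - 16y + 6y^2 → -70 - 16y + 6y^2 = 0. The roots are y = -7/3 and y = 5; the profit-maximizing output is on the rising part of MC, so y* = 5.
Check: AVC at y = 5 is $37 ≤ P, so revenue covers variable cost.
Profit = P·y − TC = 97·5 − 348 = $137.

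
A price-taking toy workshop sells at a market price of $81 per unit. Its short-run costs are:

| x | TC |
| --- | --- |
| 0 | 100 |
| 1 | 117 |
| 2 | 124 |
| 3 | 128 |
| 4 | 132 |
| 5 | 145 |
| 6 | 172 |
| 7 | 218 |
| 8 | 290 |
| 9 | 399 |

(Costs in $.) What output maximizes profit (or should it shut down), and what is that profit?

Compute π = P·x − TC at each output: x=0: -100; x=1: -36; x=2: 38; x=3: 115; x=4: 192; x=5: 260; x=6: 314; x=7: 349; x=8: 358; x=9: 330.
Profit is maximized at x = 8. AVC there is 190/8 = $23.75 ≤ P, so producing beats shutting down (which would give -$100).

x = 8; profit = $358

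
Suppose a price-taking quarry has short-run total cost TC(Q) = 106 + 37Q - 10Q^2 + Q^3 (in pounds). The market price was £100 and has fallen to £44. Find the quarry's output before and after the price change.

Output falls from 9 to 7

MC = 37 - 20Q + 3Q^2; the shutdown threshold is min AVC = £12 (at Q = 5).
At P = £100 ≥ min AVC, set P = MC on the rising branch: Q = 9.
At P = £44 ≥ min AVC, set P = MC: Q = 7. The firm stays open but cuts output.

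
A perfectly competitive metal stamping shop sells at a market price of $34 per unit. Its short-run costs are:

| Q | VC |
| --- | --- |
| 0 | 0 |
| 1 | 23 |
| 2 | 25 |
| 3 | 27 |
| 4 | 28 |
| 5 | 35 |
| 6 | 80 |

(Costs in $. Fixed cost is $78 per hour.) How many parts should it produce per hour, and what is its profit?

Tabulate TR − TC: Q=0: -78; Q=1: -67; Q=2: -35; Q=3: -3; Q=4: 30; Q=5: 57; Q=6: 46.
Profit is maximized at Q = 5. AVC there is 35/5 = $7 ≤ P, so producing beats shutting down (which would give -$78).

Q = 5; profit = $57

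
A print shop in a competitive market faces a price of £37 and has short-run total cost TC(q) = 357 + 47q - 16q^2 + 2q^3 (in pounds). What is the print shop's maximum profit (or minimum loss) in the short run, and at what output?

Profit = -£257 at q = 5

AVC = 47 - 16q + 2q^2 has its minimum £15 at q = 4; price £37 clears that bar, so the firm operates.
MC = 47 - 32q + 6q^2. Setting P = MC and taking the root on the rising branch gives q* = 5.
TR = 37·5 = 185. TC = 357 + 85 = 442. Profit = 185 − 442 = -£257.
By producing, the firm covers all variable cost plus £100 of fixed cost; shutting down would lose the full £357.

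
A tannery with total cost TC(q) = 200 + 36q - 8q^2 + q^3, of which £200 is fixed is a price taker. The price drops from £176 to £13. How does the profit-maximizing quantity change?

Output falls from 10 to 0 (the firm shuts down)

MC = 36 - 16q + 3q^2; the shutdown threshold is min AVC = £20 (at q = 4).
At P = £176 ≥ min AVC, set P = MC on the rising branch: q = 10.
At P = £13 < min AVC = £20, price no longer covers variable cost at any output, so the firm shuts down: q = 0.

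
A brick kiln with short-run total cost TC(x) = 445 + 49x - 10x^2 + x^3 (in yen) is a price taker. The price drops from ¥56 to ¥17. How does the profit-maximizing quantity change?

Output falls from 7 to 0 (the firm shuts down)

AVC = 49 - 10x + x^2, minimized at x = 5 where min AVC = ¥24. MC = 49 - 20x + 3x^2.
With P = ¥56 above the shutdown price, P = MC gives x = 7.
At P = ¥17 < min AVC = ¥24, price no longer covers variable cost at any output, so the firm shuts down: x = 0.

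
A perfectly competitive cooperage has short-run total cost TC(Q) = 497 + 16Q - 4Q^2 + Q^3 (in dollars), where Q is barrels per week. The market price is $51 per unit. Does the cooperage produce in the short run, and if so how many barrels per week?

Variable cost is VC = 16Q - 4Q^2 + Q^3, so AVC = VC/Q = 16 - 4Q + Q^2 and MC = dTC/dQ = 16 - 8Q + 3Q^2.
The AVC parabola has its vertex at Q = 4/2 = 2, where AVC = 16 - 4·2 + 2^2 = $12.
P = $51 exceeds min AVC = $12, so the firm stays open.
P = MC gives -35 - 8Q + 3Q^2 = 0, with roots -7/3 and 5. Take the larger (rising MC): Q* = 5.
Check: AVC at Q = 5 is $21 ≤ P, so revenue covers variable cost.
Profit = P·Q − TC = 51·5 − 602 = -$347, a loss, but smaller than the $497 fixed cost the firm would lose by shutting down.

Produce at Q = 5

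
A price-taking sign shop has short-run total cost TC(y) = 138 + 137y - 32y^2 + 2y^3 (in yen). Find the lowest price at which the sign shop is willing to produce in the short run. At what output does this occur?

The firm shuts down when price falls below the minimum of average variable cost. AVC = VC/y = 137 - 32y + 2y^2.
dAVC/dy = -32 + 4y = 0 gives y = 8. min AVC = 137 - 32·8 + 2·8^2 = 9.
The firm shuts down for any P below ¥9.

¥9 per unit, at y = 8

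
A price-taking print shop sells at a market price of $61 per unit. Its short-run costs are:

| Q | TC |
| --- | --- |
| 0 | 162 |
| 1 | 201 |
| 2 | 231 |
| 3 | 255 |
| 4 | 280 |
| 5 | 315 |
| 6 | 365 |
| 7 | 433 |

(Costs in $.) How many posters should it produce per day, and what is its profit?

Compute π = P·Q − TC at each output: Q=0: -162; Q=1: -140; Q=2: -109; Q=3: -72; Q=4: -36; Q=5: -10; Q=6: 1; Q=7: -6.
Profit is maximized at Q = 6. AVC there is 203/6 = $33.83 ≤ P, so producing beats shutting down (which would give -$162).

Q = 6; profit = $1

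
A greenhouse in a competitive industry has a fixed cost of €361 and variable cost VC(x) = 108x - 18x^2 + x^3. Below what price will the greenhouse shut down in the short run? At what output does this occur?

€27 per unit, at x = 9

Short-run supply begins at min AVC. From VC = 108x - 18x^2 + x^3, AVC = 108 - 18x + x^2.
At the minimum of AVC, MC = AVC. MC = 108 - 36x + 3x^2; setting MC = AVC gives 2x^2 - 18x = 0, so x = 9. min AVC = 27.
For P < €27 the firm produces nothing.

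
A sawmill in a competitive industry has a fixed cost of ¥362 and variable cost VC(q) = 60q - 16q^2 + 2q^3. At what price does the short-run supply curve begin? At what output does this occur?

¥28 per unit, at q = 4

The firm shuts down when price falls below the minimum of average variable cost. AVC = VC/q = 60 - 16q + 2q^2.
dAVC/dq = -16 + 4q = 0 gives q = 4. min AVC = 60 - 16·4 + 2·4^2 = 28.
For P < ¥28 the firm produces nothing.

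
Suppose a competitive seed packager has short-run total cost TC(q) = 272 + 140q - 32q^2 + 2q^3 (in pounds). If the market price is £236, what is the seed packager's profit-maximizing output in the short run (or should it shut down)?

Produce at q = 12

Variable cost is VC = 140q - 32q^2 + 2q^3, so AVC = VC/q = 140 - 32q + 2q^2 and MC = dTC/dq = 140 - 64q + 6q^2.
The AVC parabola has its vertex at q = 32/4 = 8, where AVC = 140 - 32·8 + 2·8^2 = £12.
Since P = £236 ≥ min AVC = £12, price covers variable cost and the firm should produce.
P = MC gives -96 - 64q + 6q^2 = 0, with roots -4/3 and 12. Take the larger (rising MC): q* = 12.
Check: AVC at q = 12 is £44 ≤ P, so revenue covers variable cost.
Profit = P·q − TC = 236·12 − 800 = £2032.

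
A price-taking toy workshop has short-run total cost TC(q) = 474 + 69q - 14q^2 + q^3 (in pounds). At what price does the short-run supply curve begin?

Short-run supply begins at min AVC. From VC = 69q - 14q^2 + q^3, AVC = 69 - 14q + q^2.
At the minimum of AVC, MC = AVC. MC = 69 - 28q + 3q^2; setting MC = AVC gives 2q^2 - 14q = 0, so q = 7. min AVC = 20.
So the shutdown price is £20.

£20 per unit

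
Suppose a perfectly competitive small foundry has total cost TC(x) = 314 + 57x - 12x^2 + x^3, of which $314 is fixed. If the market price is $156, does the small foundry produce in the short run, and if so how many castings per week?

Strip out fixed cost: VC = 57x - 12x^2 + x^3. Then AVC = 57 - 12x + x^2 and MC = 57 - 24x + 3x^2.
AVC hits its minimum where MC = AVC, at x = 6, giving min AVC = 57 - 12·6 + 6^2 = $21.
P = $156 exceeds min AVC = $21, so the firm stays open.
P = MC gives -99 - 24x + 3x^2 = 0, with roots -3 and 11. Take the larger (rising MC): x* = 11.
Check: AVC at x = 11 is $46 ≤ P, so revenue covers variable cost.
Profit = P·x − TC = 156·11 − 820 = $896.

Produce at x = 11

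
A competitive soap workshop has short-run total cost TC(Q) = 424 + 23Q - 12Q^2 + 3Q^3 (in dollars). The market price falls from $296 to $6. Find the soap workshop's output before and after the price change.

AVC = 23 - 12Q + 3Q^2, minimized at Q = 2 where min AVC = $11. MC = 23 - 24Q + 9Q^2.
At P = $296 ≥ min AVC, set P = MC on the rising branch: Q = 7.
At P = $6 < min AVC = $11, price no longer covers variable cost at any output, so the firm shuts down: Q = 0.

Output falls from 7 to 0 (the firm shuts down)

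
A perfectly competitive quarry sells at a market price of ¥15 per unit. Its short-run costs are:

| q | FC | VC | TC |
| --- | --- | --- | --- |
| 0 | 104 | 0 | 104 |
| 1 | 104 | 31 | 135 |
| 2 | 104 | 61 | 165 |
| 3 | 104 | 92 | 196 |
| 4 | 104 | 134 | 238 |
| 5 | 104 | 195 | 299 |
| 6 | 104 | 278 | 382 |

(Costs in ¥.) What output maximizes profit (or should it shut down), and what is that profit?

Compute π = P·q − TC at each output: q=0: -104; q=1: -120; q=2: -135; q=3: -151; q=4: -178; q=5: -224; q=6: -292.
Profit is highest at q = 0. Equivalently, the lowest AVC in the table is 61/2 ≈ ¥30.50 at q = 2, and P = ¥15 falls below it — price never covers variable cost, so the firm shuts down and loses only its fixed cost.

q = 0 (shut down); profit = -¥104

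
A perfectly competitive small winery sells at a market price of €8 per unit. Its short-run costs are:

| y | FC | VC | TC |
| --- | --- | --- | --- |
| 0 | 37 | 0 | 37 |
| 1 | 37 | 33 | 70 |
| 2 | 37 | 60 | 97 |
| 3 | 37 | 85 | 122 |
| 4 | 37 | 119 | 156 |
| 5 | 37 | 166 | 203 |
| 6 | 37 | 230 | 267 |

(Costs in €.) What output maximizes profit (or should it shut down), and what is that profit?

y = 0 (shut down); profit = -€37

Tabulate TR − TC: y=0: -37; y=1: -62; y=2: -81; y=3: -98; y=4: -124; y=5: -163; y=6: -219.
Profit is highest at y = 0. Equivalently, the lowest AVC in the table is 85/3 ≈ €28.33 at y = 3, and P = €8 falls below it — price never covers variable cost, so the firm shuts down and loses only its fixed cost.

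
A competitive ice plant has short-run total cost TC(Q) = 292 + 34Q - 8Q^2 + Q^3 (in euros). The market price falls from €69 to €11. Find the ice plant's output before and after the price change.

Output falls from 7 to 0 (the firm shuts down)

MC = 34 - 16Q + 3Q^2; the shutdown threshold is min AVC = €18 (at Q = 4).
At P = €69 ≥ min AVC, set P = MC on the rising branch: Q = 7.
At P = €11 < min AVC = €18, price no longer covers variable cost at any output, so the firm shuts down: Q = 0.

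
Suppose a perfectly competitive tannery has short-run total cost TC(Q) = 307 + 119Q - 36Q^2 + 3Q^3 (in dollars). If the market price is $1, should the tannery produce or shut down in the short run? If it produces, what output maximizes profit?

Strip out fixed cost: VC = 119Q - 36Q^2 + 3Q^3. Then AVC = 119 - 36Q + 3Q^2 and MC = 119 - 72Q + 9Q^2.
AVC hits its minimum where MC = AVC, at Q = 6, giving min AVC = 119 - 36·6 + 3·6^2 = $11.
With P < min AVC ($1 < $11), every unit sold adds to the loss.
The firm minimizes its loss by shutting down and losing only its fixed cost of $307.

Shut down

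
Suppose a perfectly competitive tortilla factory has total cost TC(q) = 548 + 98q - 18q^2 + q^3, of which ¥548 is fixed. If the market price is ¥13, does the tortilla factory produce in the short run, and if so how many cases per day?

Shut down

Strip out fixed cost: VC = 98q - 18q^2 + q^3. Then AVC = 98 - 18q + q^2 and MC = 98 - 36q + 3q^2.
AVC is minimized where dAVC/dq = -18 + 2q = 0, at q = 9; min AVC = 98 - 18·9 + 9^2 = ¥17.
With P < min AVC (¥13 < ¥17), every unit sold adds to the loss.
Best response: produce nothing and absorb the ¥548 fixed cost.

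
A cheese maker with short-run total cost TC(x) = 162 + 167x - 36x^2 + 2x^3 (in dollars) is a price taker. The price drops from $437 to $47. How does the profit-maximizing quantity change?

Output falls from 15 to 10

AVC = 167 - 36x + 2x^2, minimized at x = 9 where min AVC = $5. MC = 167 - 72x + 6x^2.
With P = $437 above the shutdown price, P = MC gives x = 15.
At P = $47 ≥ min AVC, set P = MC: x = 10. The firm stays open but cuts output.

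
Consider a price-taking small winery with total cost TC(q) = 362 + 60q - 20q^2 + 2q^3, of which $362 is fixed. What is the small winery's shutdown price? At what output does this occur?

$10 per unit, at q = 5

The shutdown price is the minimum of AVC. VC = 60q - 20q^2 + 2q^3, so AVC = 60 - 20q + 2q^2.
dAVC/dq = -20 + 4q = 0 gives q = 5. min AVC = 60 - 20·5 + 2·5^2 = 10.
So the shutdown price is $10.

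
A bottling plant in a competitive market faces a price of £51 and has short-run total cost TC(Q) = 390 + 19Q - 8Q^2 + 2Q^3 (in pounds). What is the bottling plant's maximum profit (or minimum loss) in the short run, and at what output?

Profit = -£262 at Q = 4

AVC = 19 - 8Q + 2Q^2; min AVC = £11 at Q = 2. Since P = £51 ≥ min AVC, the firm produces.
MC = 19 - 16Q + 6Q^2. Setting P = MC and taking the root on the rising branch gives Q* = 4.
TR = 51·4 = 204. TC = 390 + 76 = 466. Profit = 204 − 466 = -£262.
By producing, the firm covers all variable cost plus £128 of fixed cost; shutting down would lose the full £390.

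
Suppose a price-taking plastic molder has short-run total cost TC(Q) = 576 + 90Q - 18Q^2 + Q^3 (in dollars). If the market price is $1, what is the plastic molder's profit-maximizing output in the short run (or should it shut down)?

Variable cost is VC = 90Q - 18Q^2 + Q^3, so AVC = VC/Q = 90 - 18Q + Q^2 and MC = dTC/dQ = 90 - 36Q + 3Q^2.
AVC is minimized where dAVC/dQ = -18 + 2Q = 0, at Q = 9; min AVC = 90 - 18·9 + 9^2 = $9.
Since P = $1 < min AVC = $9, price fails to cover variable cost at any output.
Best response: produce nothing and absorb the $576 fixed cost.

Shut down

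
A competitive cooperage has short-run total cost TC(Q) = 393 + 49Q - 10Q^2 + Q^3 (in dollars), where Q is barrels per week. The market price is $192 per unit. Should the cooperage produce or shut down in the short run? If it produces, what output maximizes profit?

Variable cost is VC = 49Q - 10Q^2 + Q^3, so AVC = VC/Q = 49 - 10Q + Q^2 and MC = dTC/dQ = 49 - 20Q + 3Q^2.
AVC is minimized where dAVC/dQ = -10 + 2Q = 0, at Q = 5; min AVC = 49 - 10·5 + 5^2 = $24.
Since P = $192 ≥ min AVC = $24, price covers variable cost and the firm should produce.
Solving P = MC: -143 - 20Q + 3Q^2 = 0 ⇒ Q = -13/3 or 11. On the upward-sloping branch, Q* = 11.
Check: AVC at Q = 11 is $60 ≤ P, so revenue covers variable cost.
Profit = P·Q − TC = 192·11 − 1053 = $1059.

Produce at Q = 11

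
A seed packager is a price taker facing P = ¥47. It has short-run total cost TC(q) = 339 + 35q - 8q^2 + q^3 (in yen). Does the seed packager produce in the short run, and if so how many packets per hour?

From TC, MC = TC'(q) = 35 - 16q + 3q^2 and AVC = VC/q = 35 - 8q + q^2.
The AVC parabola has its vertex at q = 8/2 = 4, where AVC = 35 - 8·4 + 4^2 = ¥19.
Because ¥47 ≥ ¥19, revenue can cover variable cost; the firm operates.
Solving P = MC: -12 - 16q + 3q^2 = 0 ⇒ q = -2/3 or 6. On the upward-sloping branch, q* = 6.
Check: AVC at q = 6 is ¥23 ≤ P, so revenue covers variable cost.
Profit = P·q − TC = 47·6 − 477 = -¥195, a loss, but smaller than the ¥339 fixed cost the firm would lose by shutting down.

Produce at q = 6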